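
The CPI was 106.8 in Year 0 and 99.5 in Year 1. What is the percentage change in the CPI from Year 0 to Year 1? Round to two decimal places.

Change = (99.5 − 106.8) / 106.8 × 100
       = -7.3 / 106.8 × 100 = -6.8352%

-6.84%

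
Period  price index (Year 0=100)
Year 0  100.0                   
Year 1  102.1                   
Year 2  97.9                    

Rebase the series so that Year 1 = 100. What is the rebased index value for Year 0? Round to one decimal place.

97.9

Rebased(Year 0) = 100.0 / 102.1 × 100 = 97.9432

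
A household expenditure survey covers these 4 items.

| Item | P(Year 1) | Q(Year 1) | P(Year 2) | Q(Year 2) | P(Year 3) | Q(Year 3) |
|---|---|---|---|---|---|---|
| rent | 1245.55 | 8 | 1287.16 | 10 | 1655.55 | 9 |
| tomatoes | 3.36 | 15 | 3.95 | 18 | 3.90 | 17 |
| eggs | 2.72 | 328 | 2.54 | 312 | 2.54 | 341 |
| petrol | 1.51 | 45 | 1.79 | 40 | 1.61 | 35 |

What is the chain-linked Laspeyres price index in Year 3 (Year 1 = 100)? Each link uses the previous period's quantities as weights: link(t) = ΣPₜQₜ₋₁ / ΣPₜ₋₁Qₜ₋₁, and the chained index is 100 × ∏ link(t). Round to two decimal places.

130.03

Link Year 1→Year 2:
ΣP(Year 2)Q(Year 1) = 1287.16×8 + 3.95×15 + 2.54×328 + 1.79×45 = 10297.28 + 59.25 + 833.12 + 80.55 = 11270.2
ΣP(Year 1)Q(Year 1) = 1245.55×8 + 3.36×15 + 2.72×328 + 1.51×45 = 9964.4 + 50.4 + 892.16 + 67.95 = 10974.91
link = 11270.2/10974.91 = 1.026906
Link Year 2→Year 3:
ΣP(Year 3)Q(Year 2) = 1655.55×10 + 3.90×18 + 2.54×312 + 1.61×40 = 16555.5 + 70.2 + 792.48 + 64.4 = 17482.58
ΣP(Year 2)Q(Year 2) = 1287.16×10 + 3.95×18 + 2.54×312 + 1.79×40 = 12871.6 + 71.1 + 792.48 + 71.6 = 13806.78
link = 17482.58/13806.78 = 1.266232
Chained index = 100 × 1.026906 × 1.266232 = 130.0301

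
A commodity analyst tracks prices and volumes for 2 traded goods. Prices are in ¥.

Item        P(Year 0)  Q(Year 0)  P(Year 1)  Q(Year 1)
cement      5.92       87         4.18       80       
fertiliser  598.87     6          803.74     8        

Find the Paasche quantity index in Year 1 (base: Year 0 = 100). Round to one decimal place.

130.4

Paasche quantity index uses current-period prices as weights.
ΣP(Year 1)·Q(Year 1) = 4.18×80 + 803.74×8 = 334.4 + 6429.92 = 6764.32
ΣP(Year 1)·Q(Year 0) = 4.18×87 + 803.74×6 = 363.66 + 4822.44 = 5186.1
Index = 6764.32 / 5186.1 × 100 = 130.4317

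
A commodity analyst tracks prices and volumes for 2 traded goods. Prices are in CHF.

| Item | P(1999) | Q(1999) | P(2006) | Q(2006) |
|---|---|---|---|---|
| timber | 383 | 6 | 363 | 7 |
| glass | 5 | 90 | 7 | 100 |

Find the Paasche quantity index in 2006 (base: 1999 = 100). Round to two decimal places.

115.42

Paasche quantity index uses current-period prices as weights.
ΣP(2006)·Q(2006) = 363×7 + 7×100 = 2541 + 700 = 3241
ΣP(2006)·Q(1999) = 363×6 + 7×90 = 2178 + 630 = 2808
Index = 3241 / 2808 × 100 = 115.4202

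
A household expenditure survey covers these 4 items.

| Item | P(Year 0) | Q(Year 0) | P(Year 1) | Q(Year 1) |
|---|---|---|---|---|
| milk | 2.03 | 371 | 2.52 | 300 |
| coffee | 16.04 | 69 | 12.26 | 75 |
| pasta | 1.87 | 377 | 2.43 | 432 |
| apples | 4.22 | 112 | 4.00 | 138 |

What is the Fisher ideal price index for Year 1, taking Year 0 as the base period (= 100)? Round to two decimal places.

102.94

Laspeyres component (base-period weights):
ΣP(Year 1)Q(Year 0) = 2.52×371 + 12.26×69 + 2.43×377 + 4.00×112 = 934.92 + 845.94 + 916.11 + 448 = 3144.97
ΣP(Year 0)Q(Year 0) = 2.03×371 + 16.04×69 + 1.87×377 + 4.22×112 = 753.13 + 1106.76 + 704.99 + 472.64 = 3037.52
L = 3144.97 / 3037.52 × 100 = 103.5374
Paasche component (current-period weights):
ΣP(Year 1)Q(Year 1) = 2.52×300 + 12.26×75 + 2.43×432 + 4.00×138 = 756 + 919.5 + 1049.76 + 552 = 3277.26
ΣP(Year 0)Q(Year 1) = 2.03×300 + 16.04×75 + 1.87×432 + 4.22×138 = 609 + 1203 + 807.84 + 582.36 = 3202.2
P = 3277.26 / 3202.2 × 100 = 102.3440
Fisher = √(L × P) = √(103.5374 × 102.3440) = 102.9390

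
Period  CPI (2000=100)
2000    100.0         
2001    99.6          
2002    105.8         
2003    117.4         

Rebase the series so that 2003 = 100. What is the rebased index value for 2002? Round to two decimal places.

90.12

Rebased(2002) = 105.8 / 117.4 × 100 = 90.1193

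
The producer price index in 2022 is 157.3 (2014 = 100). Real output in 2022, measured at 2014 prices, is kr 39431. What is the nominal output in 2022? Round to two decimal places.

62024.96

Nominal = Real × (Index/100) = 39431 × (157.3/100)
        = 39431 × 1.573 = 62024.9630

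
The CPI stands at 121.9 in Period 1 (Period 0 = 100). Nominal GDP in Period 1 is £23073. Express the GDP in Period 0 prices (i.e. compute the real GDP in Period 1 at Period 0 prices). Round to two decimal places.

18927.81

Real = Nominal ÷ (Index/100) = 23073 ÷ (121.9/100)
     = 23073 ÷ 1.219 = 18927.8097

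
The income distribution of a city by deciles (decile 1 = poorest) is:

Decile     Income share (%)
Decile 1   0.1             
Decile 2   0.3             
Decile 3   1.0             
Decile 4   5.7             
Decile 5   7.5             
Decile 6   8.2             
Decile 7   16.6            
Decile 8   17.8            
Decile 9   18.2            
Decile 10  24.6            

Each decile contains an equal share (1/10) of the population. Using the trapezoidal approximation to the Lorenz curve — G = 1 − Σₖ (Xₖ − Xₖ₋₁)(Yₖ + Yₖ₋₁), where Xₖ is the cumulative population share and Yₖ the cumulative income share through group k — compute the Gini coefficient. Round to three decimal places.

Cumulative income shares Yₖ: 0.0010, 0.0040, 0.0140, 0.0710, 0.1460, 0.2280, 0.3940, 0.5720, 0.7540, 1.0000
Σ (Xₖ−Xₖ₋₁)(Yₖ+Yₖ₋₁) = (1/10)(0.0010+0.0000) + (1/10)(0.0040+0.0010) + (1/10)(0.0140+0.0040) + (1/10)(0.0710+0.0140) + (1/10)(0.1460+0.0710) + (1/10)(0.2280+0.1460) + (1/10)(0.3940+0.2280) + (1/10)(0.5720+0.3940) + (1/10)(0.7540+0.5720) + (1/10)(1.0000+0.7540)
  = 0.0001 + 0.0005 + 0.0018 + 0.0085 + 0.0217 + 0.0374 + 0.0622 + 0.0966 + 0.1326 + 0.1754 = 0.5368
G = 1 − 0.5368 = 0.4632

0.463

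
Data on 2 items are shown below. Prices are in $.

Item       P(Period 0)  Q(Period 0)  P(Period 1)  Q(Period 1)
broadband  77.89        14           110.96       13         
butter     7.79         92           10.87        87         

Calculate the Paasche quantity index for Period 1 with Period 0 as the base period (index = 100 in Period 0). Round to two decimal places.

93.53

Paasche quantity index uses current-period prices as weights.
ΣP(Period 1)·Q(Period 1) = 110.96×13 + 10.87×87 = 1442.48 + 945.69 = 2388.17
ΣP(Period 1)·Q(Period 0) = 110.96×14 + 10.87×92 = 1553.44 + 1000.04 = 2553.48
Index = 2388.17 / 2553.48 × 100 = 93.5261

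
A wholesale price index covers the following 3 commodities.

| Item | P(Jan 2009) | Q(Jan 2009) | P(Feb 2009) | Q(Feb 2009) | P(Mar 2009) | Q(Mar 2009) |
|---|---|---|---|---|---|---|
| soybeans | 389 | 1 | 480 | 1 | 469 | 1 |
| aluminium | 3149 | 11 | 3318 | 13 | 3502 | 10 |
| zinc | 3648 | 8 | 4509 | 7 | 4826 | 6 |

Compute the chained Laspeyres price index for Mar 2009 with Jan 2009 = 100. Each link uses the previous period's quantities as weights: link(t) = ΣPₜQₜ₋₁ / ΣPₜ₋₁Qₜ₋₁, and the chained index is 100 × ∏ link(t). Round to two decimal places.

120.72

Link Jan 2009→Feb 2009:
ΣP(Feb 2009)Q(Jan 2009) = 480×1 + 3318×11 + 4509×8 = 480 + 36498 + 36072 = 73050
ΣP(Jan 2009)Q(Jan 2009) = 389×1 + 3149×11 + 3648×8 = 389 + 34639 + 29184 = 64212
link = 73050/64212 = 1.137638
Link Feb 2009→Mar 2009:
ΣP(Mar 2009)Q(Feb 2009) = 469×1 + 3502×13 + 4826×7 = 469 + 45526 + 33782 = 79777
ΣP(Feb 2009)Q(Feb 2009) = 480×1 + 3318×13 + 4509×7 = 480 + 43134 + 31563 = 75177
link = 79777/75177 = 1.061189
Chained index = 100 × 1.137638 × 1.061189 = 120.7249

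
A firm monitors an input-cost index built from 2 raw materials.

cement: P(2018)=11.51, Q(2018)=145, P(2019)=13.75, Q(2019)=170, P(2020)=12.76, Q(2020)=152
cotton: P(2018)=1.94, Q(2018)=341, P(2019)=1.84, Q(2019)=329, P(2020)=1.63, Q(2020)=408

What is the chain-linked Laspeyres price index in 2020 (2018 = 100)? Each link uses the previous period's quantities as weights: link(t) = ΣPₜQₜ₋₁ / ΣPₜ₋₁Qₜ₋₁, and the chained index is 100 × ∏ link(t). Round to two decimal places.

103.40

Link 2018→2019:
ΣP(2019)Q(2018) = 13.75×145 + 1.84×341 = 1993.75 + 627.44 = 2621.19
ΣP(2018)Q(2018) = 11.51×145 + 1.94×341 = 1668.95 + 661.54 = 2330.49
link = 2621.19/2330.49 = 1.124738
Link 2019→2020:
ΣP(2020)Q(2019) = 12.76×170 + 1.63×329 = 2169.2 + 536.27 = 2705.47
ΣP(2019)Q(2019) = 13.75×170 + 1.84×329 = 2337.5 + 605.36 = 2942.86
link = 2705.47/2942.86 = 0.919334
Chained index = 100 × 1.124738 × 0.919334 = 103.4009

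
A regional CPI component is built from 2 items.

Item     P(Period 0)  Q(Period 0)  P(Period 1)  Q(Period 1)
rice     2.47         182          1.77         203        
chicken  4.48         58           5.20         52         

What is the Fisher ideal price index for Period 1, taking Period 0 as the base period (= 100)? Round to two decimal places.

86.83

Laspeyres component (base-period weights):
ΣP(Period 1)Q(Period 0) = 1.77×182 + 5.20×58 = 322.14 + 301.6 = 623.74
ΣP(Period 0)Q(Period 0) = 2.47×182 + 4.48×58 = 449.54 + 259.84 = 709.38
L = 623.74 / 709.38 × 100 = 87.9275
Paasche component (current-period weights):
ΣP(Period 1)Q(Period 1) = 1.77×203 + 5.20×52 = 359.31 + 270.4 = 629.71
ΣP(Period 0)Q(Period 1) = 2.47×203 + 4.48×52 = 501.41 + 232.96 = 734.37
P = 629.71 / 734.37 × 100 = 85.7483
Fisher = √(L × P) = √(87.9275 × 85.7483) = 86.8311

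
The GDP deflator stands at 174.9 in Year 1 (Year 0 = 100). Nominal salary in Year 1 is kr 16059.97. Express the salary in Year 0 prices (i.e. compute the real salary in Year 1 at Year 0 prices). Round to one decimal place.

9182.4

Real = Nominal ÷ (Index/100) = 16059.97 ÷ (174.9/100)
     = 16059.97 ÷ 1.749 = 9182.3728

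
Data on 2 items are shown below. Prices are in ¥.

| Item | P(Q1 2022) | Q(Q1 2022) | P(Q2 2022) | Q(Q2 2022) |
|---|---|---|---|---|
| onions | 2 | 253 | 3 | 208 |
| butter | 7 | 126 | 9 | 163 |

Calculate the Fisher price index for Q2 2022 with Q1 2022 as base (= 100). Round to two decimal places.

Laspeyres component (base-period weights):
ΣP(Q2 2022)Q(Q1 2022) = 3×253 + 9×126 = 759 + 1134 = 1893
ΣP(Q1 2022)Q(Q1 2022) = 2×253 + 7×126 = 506 + 882 = 1388
L = 1893 / 1388 × 100 = 136.3833
Paasche component (current-period weights):
ΣP(Q2 2022)Q(Q2 2022) = 3×208 + 9×163 = 624 + 1467 = 2091
ΣP(Q1 2022)Q(Q2 2022) = 2×208 + 7×163 = 416 + 1141 = 1557
P = 2091 / 1557 × 100 = 134.2967
Fisher = √(L × P) = √(136.3833 × 134.2967) = 135.3360

135.34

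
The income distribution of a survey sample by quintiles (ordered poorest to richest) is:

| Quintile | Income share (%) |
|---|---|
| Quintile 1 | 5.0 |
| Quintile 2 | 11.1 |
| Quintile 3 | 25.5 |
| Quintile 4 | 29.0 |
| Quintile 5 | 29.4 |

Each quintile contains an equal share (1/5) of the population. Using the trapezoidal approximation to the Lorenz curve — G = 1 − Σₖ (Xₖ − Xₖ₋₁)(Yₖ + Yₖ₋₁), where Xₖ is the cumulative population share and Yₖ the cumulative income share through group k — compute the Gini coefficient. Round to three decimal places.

Cumulative income shares Yₖ: 0.0500, 0.1610, 0.4160, 0.7060, 1.0000
Σ (Xₖ−Xₖ₋₁)(Yₖ+Yₖ₋₁) = (1/5)(0.0500+0.0000) + (1/5)(0.1610+0.0500) + (1/5)(0.4160+0.1610) + (1/5)(0.7060+0.4160) + (1/5)(1.0000+0.7060)
  = 0.0100 + 0.0422 + 0.1154 + 0.2244 + 0.3412 = 0.7332
G = 1 − 0.7332 = 0.2668

0.267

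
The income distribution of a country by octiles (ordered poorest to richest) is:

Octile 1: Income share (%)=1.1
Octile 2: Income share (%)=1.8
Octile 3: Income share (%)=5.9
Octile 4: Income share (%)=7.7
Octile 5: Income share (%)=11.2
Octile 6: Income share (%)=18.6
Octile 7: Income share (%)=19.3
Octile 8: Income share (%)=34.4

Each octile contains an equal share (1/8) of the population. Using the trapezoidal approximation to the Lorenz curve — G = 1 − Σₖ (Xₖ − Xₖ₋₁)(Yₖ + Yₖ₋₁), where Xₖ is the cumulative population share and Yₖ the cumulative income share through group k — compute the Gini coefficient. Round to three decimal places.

0.453

Cumulative income shares Yₖ: 0.0110, 0.0290, 0.0880, 0.1650, 0.2770, 0.4630, 0.6560, 1.0000
Σ (Xₖ−Xₖ₋₁)(Yₖ+Yₖ₋₁) = (1/8)(0.0110+0.0000) + (1/8)(0.0290+0.0110) + (1/8)(0.0880+0.0290) + (1/8)(0.1650+0.0880) + (1/8)(0.2770+0.1650) + (1/8)(0.4630+0.2770) + (1/8)(0.6560+0.4630) + (1/8)(1.0000+0.6560)
  = 0.0014 + 0.0050 + 0.0146 + 0.0316 + 0.0553 + 0.0925 + 0.1399 + 0.2070 = 0.5473
G = 1 − 0.5473 = 0.4527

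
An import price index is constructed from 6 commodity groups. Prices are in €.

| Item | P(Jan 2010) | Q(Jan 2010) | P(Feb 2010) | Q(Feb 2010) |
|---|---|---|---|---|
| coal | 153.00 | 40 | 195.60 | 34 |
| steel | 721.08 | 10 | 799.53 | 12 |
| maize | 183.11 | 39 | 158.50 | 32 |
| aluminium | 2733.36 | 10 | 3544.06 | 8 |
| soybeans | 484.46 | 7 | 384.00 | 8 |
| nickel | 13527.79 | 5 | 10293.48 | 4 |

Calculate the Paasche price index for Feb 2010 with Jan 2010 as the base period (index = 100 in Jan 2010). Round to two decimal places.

94.32

Paasche price index uses current-period quantities as weights.
ΣP(Feb 2010)·Q(Feb 2010) = 195.60×34 + 799.53×12 + 158.50×32 + 3544.06×8 + 384.00×8 + 10293.48×4 = 6650.4 + 9594.36 + 5072 + 28352.48 + 3072 + 41173.92 = 93915.16
ΣP(Jan 2010)·Q(Feb 2010) = 153.00×34 + 721.08×12 + 183.11×32 + 2733.36×8 + 484.46×8 + 13527.79×4 = 5202 + 8652.96 + 5859.52 + 21866.88 + 3875.68 + 54111.16 = 99568.2
Index = 93915.16 / 99568.2 × 100 = 94.3224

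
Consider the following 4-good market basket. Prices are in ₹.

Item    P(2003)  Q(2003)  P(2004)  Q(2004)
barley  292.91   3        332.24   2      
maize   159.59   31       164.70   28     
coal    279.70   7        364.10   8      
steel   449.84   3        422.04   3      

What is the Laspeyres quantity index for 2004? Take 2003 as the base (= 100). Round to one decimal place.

Laspeyres quantity index uses base-period prices as weights.
ΣP(2003)·Q(2004) = 292.91×2 + 159.59×28 + 279.70×8 + 449.84×3 = 585.82 + 4468.52 + 2237.6 + 1349.52 = 8641.46
ΣP(2003)·Q(2003) = 292.91×3 + 159.59×31 + 279.70×7 + 449.84×3 = 878.73 + 4947.29 + 1957.9 + 1349.52 = 9133.44
Index = 8641.46 / 9133.44 × 100 = 94.6134

94.6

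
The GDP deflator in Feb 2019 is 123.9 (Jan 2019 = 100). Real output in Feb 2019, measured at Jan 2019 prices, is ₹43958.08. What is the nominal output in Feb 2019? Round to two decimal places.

Nominal = Real × (Index/100) = 43958.08 × (123.9/100)
        = 43958.08 × 1.239 = 54464.0611

54464.06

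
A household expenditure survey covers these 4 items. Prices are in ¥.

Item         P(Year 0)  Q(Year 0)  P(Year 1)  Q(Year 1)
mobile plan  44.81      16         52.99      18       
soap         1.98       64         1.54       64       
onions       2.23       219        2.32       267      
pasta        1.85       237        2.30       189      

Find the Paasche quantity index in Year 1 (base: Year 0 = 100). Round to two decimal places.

Paasche quantity index uses current-period prices as weights.
ΣP(Year 1)·Q(Year 1) = 52.99×18 + 1.54×64 + 2.32×267 + 2.30×189 = 953.82 + 98.56 + 619.44 + 434.7 = 2106.52
ΣP(Year 1)·Q(Year 0) = 52.99×16 + 1.54×64 + 2.32×219 + 2.30×237 = 847.84 + 98.56 + 508.08 + 545.1 = 1999.58
Index = 2106.52 / 1999.58 × 100 = 105.3481

105.35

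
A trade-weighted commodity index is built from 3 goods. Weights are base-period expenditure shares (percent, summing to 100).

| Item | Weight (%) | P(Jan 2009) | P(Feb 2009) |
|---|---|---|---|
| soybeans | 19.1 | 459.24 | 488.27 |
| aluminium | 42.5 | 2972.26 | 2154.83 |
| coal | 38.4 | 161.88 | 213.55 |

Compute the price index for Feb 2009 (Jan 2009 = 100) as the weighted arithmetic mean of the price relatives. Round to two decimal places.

soybeans: 19.1 × (488.27/459.24) = 19.1 × 1.063213 = 20.3074
aluminium: 42.5 × (2154.83/2972.26) = 42.5 × 0.724980 = 30.8117
coal: 38.4 × (213.55/161.88) = 38.4 × 1.319187 = 50.6568
Index = Σ wᵢ·(p₁ᵢ/p₀ᵢ) = 20.3074 + 30.8117 + 50.6568 = 101.7758

101.78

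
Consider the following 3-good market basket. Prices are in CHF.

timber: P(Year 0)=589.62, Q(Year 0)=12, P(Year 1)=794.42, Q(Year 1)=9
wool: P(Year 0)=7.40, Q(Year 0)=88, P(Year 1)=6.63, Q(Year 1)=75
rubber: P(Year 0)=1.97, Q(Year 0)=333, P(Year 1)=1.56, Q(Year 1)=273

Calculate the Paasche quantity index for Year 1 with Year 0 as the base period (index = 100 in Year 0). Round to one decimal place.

Paasche quantity index uses current-period prices as weights.
ΣP(Year 1)·Q(Year 1) = 794.42×9 + 6.63×75 + 1.56×273 = 7149.78 + 497.25 + 425.88 = 8072.91
ΣP(Year 1)·Q(Year 0) = 794.42×12 + 6.63×88 + 1.56×333 = 9533.04 + 583.44 + 519.48 = 10635.96
Index = 8072.91 / 10635.96 × 100 = 75.9020

75.9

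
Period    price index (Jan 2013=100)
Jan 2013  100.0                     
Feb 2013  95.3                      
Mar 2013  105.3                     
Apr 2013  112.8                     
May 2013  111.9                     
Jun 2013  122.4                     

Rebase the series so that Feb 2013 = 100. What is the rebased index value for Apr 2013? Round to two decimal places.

Rebased(Apr 2013) = 112.8 / 95.3 × 100 = 118.3631

118.36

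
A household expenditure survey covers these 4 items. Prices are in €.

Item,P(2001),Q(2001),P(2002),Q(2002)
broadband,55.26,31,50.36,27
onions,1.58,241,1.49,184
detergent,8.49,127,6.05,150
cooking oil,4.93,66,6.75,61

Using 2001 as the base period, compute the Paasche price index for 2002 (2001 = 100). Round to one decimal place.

Paasche price index uses current-period quantities as weights.
ΣP(2002)·Q(2002) = 50.36×27 + 1.49×184 + 6.05×150 + 6.75×61 = 1359.72 + 274.16 + 907.5 + 411.75 = 2953.13
ΣP(2001)·Q(2002) = 55.26×27 + 1.58×184 + 8.49×150 + 4.93×61 = 1492.02 + 290.72 + 1273.5 + 300.73 = 3356.97
Index = 2953.13 / 3356.97 × 100 = 87.9701

88.0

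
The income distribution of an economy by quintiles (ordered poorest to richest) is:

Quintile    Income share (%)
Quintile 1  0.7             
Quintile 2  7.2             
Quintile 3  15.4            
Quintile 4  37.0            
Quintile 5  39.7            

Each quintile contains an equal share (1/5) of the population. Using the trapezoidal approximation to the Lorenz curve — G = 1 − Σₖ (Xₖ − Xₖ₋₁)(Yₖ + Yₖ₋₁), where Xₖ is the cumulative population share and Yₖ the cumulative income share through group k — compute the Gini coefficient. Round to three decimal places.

0.431

Cumulative income shares Yₖ: 0.0070, 0.0790, 0.2330, 0.6030, 1.0000
Σ (Xₖ−Xₖ₋₁)(Yₖ+Yₖ₋₁) = (1/5)(0.0070+0.0000) + (1/5)(0.0790+0.0070) + (1/5)(0.2330+0.0790) + (1/5)(0.6030+0.2330) + (1/5)(1.0000+0.6030)
  = 0.0014 + 0.0172 + 0.0624 + 0.1672 + 0.3206 = 0.5688
G = 1 − 0.5688 = 0.4312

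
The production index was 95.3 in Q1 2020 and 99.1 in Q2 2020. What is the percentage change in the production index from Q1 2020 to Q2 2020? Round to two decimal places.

3.99%

Change = (99.1 − 95.3) / 95.3 × 100
       = 3.8 / 95.3 × 100 = 3.9874%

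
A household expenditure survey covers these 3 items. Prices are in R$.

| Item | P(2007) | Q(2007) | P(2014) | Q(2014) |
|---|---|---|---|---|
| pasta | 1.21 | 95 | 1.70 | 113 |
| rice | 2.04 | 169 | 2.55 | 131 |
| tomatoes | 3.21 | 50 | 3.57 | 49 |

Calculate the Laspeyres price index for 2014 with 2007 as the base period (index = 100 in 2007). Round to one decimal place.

124.3

Laspeyres price index uses base-period quantities as weights.
ΣP(2014)·Q(2007) = 1.70×95 + 2.55×169 + 3.57×50 = 161.5 + 430.95 + 178.5 = 770.95
ΣP(2007)·Q(2007) = 1.21×95 + 2.04×169 + 3.21×50 = 114.95 + 344.76 + 160.5 = 620.21
Index = 770.95 / 620.21 × 100 = 124.3047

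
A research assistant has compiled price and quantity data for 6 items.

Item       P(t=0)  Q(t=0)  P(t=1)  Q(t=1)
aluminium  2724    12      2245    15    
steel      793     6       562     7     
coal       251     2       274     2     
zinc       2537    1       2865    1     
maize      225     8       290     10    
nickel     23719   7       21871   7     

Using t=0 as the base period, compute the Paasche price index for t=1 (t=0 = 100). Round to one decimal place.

Paasche price index uses current-period quantities as weights.
ΣP(t=1)·Q(t=1) = 2245×15 + 562×7 + 274×2 + 2865×1 + 290×10 + 21871×7 = 33675 + 3934 + 548 + 2865 + 2900 + 153097 = 197019
ΣP(t=0)·Q(t=1) = 2724×15 + 793×7 + 251×2 + 2537×1 + 225×10 + 23719×7 = 40860 + 5551 + 502 + 2537 + 2250 + 166033 = 217733
Index = 197019 / 217733 × 100 = 90.4865

90.5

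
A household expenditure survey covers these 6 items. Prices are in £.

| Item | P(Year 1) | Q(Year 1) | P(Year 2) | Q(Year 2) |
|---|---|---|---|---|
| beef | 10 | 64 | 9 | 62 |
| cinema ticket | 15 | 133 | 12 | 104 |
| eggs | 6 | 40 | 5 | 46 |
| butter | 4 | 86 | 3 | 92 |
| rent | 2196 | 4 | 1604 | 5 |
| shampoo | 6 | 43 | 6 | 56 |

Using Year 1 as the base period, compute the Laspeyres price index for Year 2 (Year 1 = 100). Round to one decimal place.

75.9

Laspeyres price index uses base-period quantities as weights.
ΣP(Year 2)·Q(Year 1) = 9×64 + 12×133 + 5×40 + 3×86 + 1604×4 + 6×43 = 576 + 1596 + 200 + 258 + 6416 + 258 = 9304
ΣP(Year 1)·Q(Year 1) = 10×64 + 15×133 + 6×40 + 4×86 + 2196×4 + 6×43 = 640 + 1995 + 240 + 344 + 8784 + 258 = 12261
Index = 9304 / 12261 × 100 = 75.8829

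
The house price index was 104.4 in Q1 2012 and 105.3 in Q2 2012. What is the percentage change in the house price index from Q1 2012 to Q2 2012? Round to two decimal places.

0.86%

Change = (105.3 − 104.4) / 104.4 × 100
       = 0.9 / 104.4 × 100 = 0.8621%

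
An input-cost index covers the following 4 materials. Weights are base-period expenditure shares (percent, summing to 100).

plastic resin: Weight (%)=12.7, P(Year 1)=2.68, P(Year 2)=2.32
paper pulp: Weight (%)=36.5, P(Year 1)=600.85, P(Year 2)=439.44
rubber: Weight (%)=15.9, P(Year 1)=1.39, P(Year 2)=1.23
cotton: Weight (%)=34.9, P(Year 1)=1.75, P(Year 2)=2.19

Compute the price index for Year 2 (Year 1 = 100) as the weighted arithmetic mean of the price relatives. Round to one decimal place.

plastic resin: 12.7 × (2.32/2.68) = 12.7 × 0.865672 = 10.9940
paper pulp: 36.5 × (439.44/600.85) = 36.5 × 0.731364 = 26.6948
rubber: 15.9 × (1.23/1.39) = 15.9 × 0.884892 = 14.0698
cotton: 34.9 × (2.19/1.75) = 34.9 × 1.251429 = 43.6749
Index = Σ wᵢ·(p₁ᵢ/p₀ᵢ) = 10.9940 + 26.6948 + 14.0698 + 43.6749 = 95.4335

95.4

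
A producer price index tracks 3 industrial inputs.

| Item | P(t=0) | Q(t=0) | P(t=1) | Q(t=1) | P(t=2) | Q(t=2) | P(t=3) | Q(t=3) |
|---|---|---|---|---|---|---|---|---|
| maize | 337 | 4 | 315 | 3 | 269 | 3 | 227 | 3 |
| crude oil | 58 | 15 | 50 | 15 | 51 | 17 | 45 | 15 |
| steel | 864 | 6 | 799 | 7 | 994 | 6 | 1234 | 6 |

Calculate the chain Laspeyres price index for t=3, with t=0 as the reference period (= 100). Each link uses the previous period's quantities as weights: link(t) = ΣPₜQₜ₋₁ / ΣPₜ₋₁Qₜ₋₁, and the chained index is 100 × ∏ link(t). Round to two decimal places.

Link t=0→t=1:
ΣP(t=1)Q(t=0) = 315×4 + 50×15 + 799×6 = 1260 + 750 + 4794 = 6804
ΣP(t=0)Q(t=0) = 337×4 + 58×15 + 864×6 = 1348 + 870 + 5184 = 7402
link = 6804/7402 = 0.919211
Link t=1→t=2:
ΣP(t=2)Q(t=1) = 269×3 + 51×15 + 994×7 = 807 + 765 + 6958 = 8530
ΣP(t=1)Q(t=1) = 315×3 + 50×15 + 799×7 = 945 + 750 + 5593 = 7288
link = 8530/7288 = 1.170417
Link t=2→t=3:
ΣP(t=3)Q(t=2) = 227×3 + 45×17 + 1234×6 = 681 + 765 + 7404 = 8850
ΣP(t=2)Q(t=2) = 269×3 + 51×17 + 994×6 = 807 + 867 + 5964 = 7638
link = 8850/7638 = 1.158680
Chained index = 100 × 0.919211 × 1.170417 × 1.158680 = 124.6578

124.66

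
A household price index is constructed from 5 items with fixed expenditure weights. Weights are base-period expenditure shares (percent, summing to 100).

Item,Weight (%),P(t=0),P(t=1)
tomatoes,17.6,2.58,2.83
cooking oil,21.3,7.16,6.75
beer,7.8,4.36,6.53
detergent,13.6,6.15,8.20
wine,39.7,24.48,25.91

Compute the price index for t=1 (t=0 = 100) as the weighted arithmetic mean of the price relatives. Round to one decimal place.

tomatoes: 17.6 × (2.83/2.58) = 17.6 × 1.096899 = 19.3054
cooking oil: 21.3 × (6.75/7.16) = 21.3 × 0.942737 = 20.0803
beer: 7.8 × (6.53/4.36) = 7.8 × 1.497706 = 11.6821
detergent: 13.6 × (8.20/6.15) = 13.6 × 1.333333 = 18.1333
wine: 39.7 × (25.91/24.48) = 39.7 × 1.058415 = 42.0191
Index = Σ wᵢ·(p₁ᵢ/p₀ᵢ) = 19.3054 + 20.0803 + 11.6821 + 18.1333 + 42.0191 = 111.2203

111.2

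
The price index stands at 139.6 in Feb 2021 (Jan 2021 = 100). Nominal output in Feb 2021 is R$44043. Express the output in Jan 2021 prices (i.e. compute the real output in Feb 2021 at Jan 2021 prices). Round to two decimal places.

31549.43

Real = Nominal ÷ (Index/100) = 44043 ÷ (139.6/100)
     = 44043 ÷ 1.396 = 31549.4269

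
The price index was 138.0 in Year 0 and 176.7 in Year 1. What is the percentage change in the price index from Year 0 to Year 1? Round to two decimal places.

28.04%

Change = (176.7 − 138.0) / 138.0 × 100
       = 38.7 / 138.0 × 100 = 28.0435%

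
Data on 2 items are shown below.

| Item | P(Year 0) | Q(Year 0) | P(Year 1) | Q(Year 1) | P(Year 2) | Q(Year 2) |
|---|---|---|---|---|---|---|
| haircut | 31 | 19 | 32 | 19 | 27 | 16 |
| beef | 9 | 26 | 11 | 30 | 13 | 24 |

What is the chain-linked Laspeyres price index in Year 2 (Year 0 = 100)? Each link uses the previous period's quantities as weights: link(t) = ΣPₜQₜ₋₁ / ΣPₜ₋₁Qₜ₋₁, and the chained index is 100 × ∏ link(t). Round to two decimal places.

Link Year 0→Year 1:
ΣP(Year 1)Q(Year 0) = 32×19 + 11×26 = 608 + 286 = 894
ΣP(Year 0)Q(Year 0) = 31×19 + 9×26 = 589 + 234 = 823
link = 894/823 = 1.086270
Link Year 1→Year 2:
ΣP(Year 2)Q(Year 1) = 27×19 + 13×30 = 513 + 390 = 903
ΣP(Year 1)Q(Year 1) = 32×19 + 11×30 = 608 + 330 = 938
link = 903/938 = 0.962687
Chained index = 100 × 1.086270 × 0.962687 = 104.5737

104.57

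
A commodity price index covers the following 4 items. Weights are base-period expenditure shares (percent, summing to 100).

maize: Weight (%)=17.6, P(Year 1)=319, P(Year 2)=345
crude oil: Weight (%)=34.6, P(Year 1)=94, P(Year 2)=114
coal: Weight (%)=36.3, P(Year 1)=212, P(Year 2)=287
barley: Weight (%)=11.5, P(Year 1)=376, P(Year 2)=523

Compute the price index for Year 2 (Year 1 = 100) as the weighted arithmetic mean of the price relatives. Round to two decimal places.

maize: 17.6 × (345/319) = 17.6 × 1.081505 = 19.0345
crude oil: 34.6 × (114/94) = 34.6 × 1.212766 = 41.9617
coal: 36.3 × (287/212) = 36.3 × 1.353774 = 49.1420
barley: 11.5 × (523/376) = 11.5 × 1.390957 = 15.9960
Index = Σ wᵢ·(p₁ᵢ/p₀ᵢ) = 19.0345 + 41.9617 + 49.1420 + 15.9960 = 126.1342

126.13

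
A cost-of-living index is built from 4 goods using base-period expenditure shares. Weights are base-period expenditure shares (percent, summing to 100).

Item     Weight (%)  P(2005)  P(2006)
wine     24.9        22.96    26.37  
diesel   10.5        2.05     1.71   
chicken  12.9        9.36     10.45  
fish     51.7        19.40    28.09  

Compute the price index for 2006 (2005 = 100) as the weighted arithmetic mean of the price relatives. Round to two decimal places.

126.62

wine: 24.9 × (26.37/22.96) = 24.9 × 1.148519 = 28.5981
diesel: 10.5 × (1.71/2.05) = 10.5 × 0.834146 = 8.7585
chicken: 12.9 × (10.45/9.36) = 12.9 × 1.116453 = 14.4022
fish: 51.7 × (28.09/19.40) = 51.7 × 1.447938 = 74.8584
Index = Σ wᵢ·(p₁ᵢ/p₀ᵢ) = 28.5981 + 8.7585 + 14.4022 + 74.8584 = 126.6173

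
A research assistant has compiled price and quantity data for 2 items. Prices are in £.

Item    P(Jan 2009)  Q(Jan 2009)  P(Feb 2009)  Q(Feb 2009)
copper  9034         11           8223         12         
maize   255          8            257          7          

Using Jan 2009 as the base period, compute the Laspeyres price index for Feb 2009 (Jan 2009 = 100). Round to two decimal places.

Laspeyres price index uses base-period quantities as weights.
ΣP(Feb 2009)·Q(Jan 2009) = 8223×11 + 257×8 = 90453 + 2056 = 92509
ΣP(Jan 2009)·Q(Jan 2009) = 9034×11 + 255×8 = 99374 + 2040 = 101414
Index = 92509 / 101414 × 100 = 91.2192

91.22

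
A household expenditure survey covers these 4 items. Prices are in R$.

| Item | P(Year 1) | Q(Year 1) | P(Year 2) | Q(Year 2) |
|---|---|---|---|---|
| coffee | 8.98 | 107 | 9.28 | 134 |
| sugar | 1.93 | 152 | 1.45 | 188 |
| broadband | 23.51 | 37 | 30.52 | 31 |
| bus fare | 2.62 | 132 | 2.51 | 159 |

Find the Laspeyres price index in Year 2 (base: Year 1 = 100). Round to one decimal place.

108.3

Laspeyres price index uses base-period quantities as weights.
ΣP(Year 2)·Q(Year 1) = 9.28×107 + 1.45×152 + 30.52×37 + 2.51×132 = 992.96 + 220.4 + 1129.24 + 331.32 = 2673.92
ΣP(Year 1)·Q(Year 1) = 8.98×107 + 1.93×152 + 23.51×37 + 2.62×132 = 960.86 + 293.36 + 869.87 + 345.84 = 2469.93
Index = 2673.92 / 2469.93 × 100 = 108.2589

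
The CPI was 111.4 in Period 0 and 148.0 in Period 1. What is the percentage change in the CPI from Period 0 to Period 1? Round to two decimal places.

Change = (148.0 − 111.4) / 111.4 × 100
       = 36.6 / 111.4 × 100 = 32.8546%

32.85%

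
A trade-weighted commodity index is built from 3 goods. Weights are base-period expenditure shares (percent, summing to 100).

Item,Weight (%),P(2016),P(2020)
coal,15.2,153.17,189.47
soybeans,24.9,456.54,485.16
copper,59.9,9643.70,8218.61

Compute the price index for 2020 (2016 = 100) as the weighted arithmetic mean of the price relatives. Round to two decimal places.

96.31

coal: 15.2 × (189.47/153.17) = 15.2 × 1.236992 = 18.8023
soybeans: 24.9 × (485.16/456.54) = 24.9 × 1.062689 = 26.4610
copper: 59.9 × (8218.61/9643.70) = 59.9 × 0.852226 = 51.0483
Index = Σ wᵢ·(p₁ᵢ/p₀ᵢ) = 18.8023 + 26.4610 + 51.0483 = 96.3116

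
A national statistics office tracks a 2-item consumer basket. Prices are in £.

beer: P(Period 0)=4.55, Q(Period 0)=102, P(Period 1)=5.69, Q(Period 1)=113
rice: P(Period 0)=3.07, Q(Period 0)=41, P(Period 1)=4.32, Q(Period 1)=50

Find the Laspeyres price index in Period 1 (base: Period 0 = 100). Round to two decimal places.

128.40

Laspeyres price index uses base-period quantities as weights.
ΣP(Period 1)·Q(Period 0) = 5.69×102 + 4.32×41 = 580.38 + 177.12 = 757.5
ΣP(Period 0)·Q(Period 0) = 4.55×102 + 3.07×41 = 464.1 + 125.87 = 589.97
Index = 757.5 / 589.97 × 100 = 128.3964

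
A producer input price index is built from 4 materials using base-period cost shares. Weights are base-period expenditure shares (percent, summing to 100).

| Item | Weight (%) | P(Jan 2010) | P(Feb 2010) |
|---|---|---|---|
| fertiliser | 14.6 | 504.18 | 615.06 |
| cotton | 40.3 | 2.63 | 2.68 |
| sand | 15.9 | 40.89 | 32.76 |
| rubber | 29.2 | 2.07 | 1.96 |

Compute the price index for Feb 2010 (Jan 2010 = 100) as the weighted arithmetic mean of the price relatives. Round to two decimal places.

fertiliser: 14.6 × (615.06/504.18) = 14.6 × 1.219921 = 17.8109
cotton: 40.3 × (2.68/2.63) = 40.3 × 1.019011 = 41.0662
sand: 15.9 × (32.76/40.89) = 15.9 × 0.801174 = 12.7387
rubber: 29.2 × (1.96/2.07) = 29.2 × 0.946860 = 27.6483
Index = Σ wᵢ·(p₁ᵢ/p₀ᵢ) = 17.8109 + 41.0662 + 12.7387 + 27.6483 = 99.2640

99.26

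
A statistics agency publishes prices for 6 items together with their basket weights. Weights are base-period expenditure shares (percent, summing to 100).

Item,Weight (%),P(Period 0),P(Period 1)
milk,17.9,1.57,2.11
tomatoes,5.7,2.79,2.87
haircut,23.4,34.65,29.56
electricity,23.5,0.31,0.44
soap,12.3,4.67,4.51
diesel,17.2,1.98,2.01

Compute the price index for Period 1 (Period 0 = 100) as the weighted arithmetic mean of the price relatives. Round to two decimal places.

milk: 17.9 × (2.11/1.57) = 17.9 × 1.343949 = 24.0567
tomatoes: 5.7 × (2.87/2.79) = 5.7 × 1.028674 = 5.8634
haircut: 23.4 × (29.56/34.65) = 23.4 × 0.853102 = 19.9626
electricity: 23.5 × (0.44/0.31) = 23.5 × 1.419355 = 33.3548
soap: 12.3 × (4.51/4.67) = 12.3 × 0.965739 = 11.8786
diesel: 17.2 × (2.01/1.98) = 17.2 × 1.015152 = 17.4606
Index = Σ wᵢ·(p₁ᵢ/p₀ᵢ) = 24.0567 + 5.8634 + 19.9626 + 33.3548 + 11.8786 + 17.4606 = 112.5768

112.58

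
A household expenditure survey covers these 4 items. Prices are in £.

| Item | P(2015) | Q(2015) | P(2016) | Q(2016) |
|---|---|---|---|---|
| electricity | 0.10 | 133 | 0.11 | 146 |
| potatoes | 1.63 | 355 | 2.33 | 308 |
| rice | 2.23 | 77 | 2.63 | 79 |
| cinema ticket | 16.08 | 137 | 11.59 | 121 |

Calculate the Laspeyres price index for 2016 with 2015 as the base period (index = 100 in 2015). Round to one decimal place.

88.7

Laspeyres price index uses base-period quantities as weights.
ΣP(2016)·Q(2015) = 0.11×133 + 2.33×355 + 2.63×77 + 11.59×137 = 14.63 + 827.15 + 202.51 + 1587.83 = 2632.12
ΣP(2015)·Q(2015) = 0.10×133 + 1.63×355 + 2.23×77 + 16.08×137 = 13.3 + 578.65 + 171.71 + 2202.96 = 2966.62
Index = 2632.12 / 2966.62 × 100 = 88.7245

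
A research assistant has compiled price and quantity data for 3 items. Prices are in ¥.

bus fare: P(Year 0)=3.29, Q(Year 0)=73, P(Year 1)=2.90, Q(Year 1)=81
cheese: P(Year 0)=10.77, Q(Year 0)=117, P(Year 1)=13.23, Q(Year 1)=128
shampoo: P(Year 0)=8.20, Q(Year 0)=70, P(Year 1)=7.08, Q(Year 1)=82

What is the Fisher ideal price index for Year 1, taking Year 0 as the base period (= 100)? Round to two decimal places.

Laspeyres component (base-period weights):
ΣP(Year 1)Q(Year 0) = 2.90×73 + 13.23×117 + 7.08×70 = 211.7 + 1547.91 + 495.6 = 2255.21
ΣP(Year 0)Q(Year 0) = 3.29×73 + 10.77×117 + 8.20×70 = 240.17 + 1260.09 + 574 = 2074.26
L = 2255.21 / 2074.26 × 100 = 108.7236
Paasche component (current-period weights):
ΣP(Year 1)Q(Year 1) = 2.90×81 + 13.23×128 + 7.08×82 = 234.9 + 1693.44 + 580.56 = 2508.9
ΣP(Year 0)Q(Year 1) = 3.29×81 + 10.77×128 + 8.20×82 = 266.49 + 1378.56 + 672.4 = 2317.45
P = 2508.9 / 2317.45 × 100 = 108.2612
Fisher = √(L × P) = √(108.7236 × 108.2612) = 108.4922

108.49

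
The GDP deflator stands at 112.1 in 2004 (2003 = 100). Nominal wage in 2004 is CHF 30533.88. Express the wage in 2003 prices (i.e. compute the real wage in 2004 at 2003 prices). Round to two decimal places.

27238.07

Real = Nominal ÷ (Index/100) = 30533.88 ÷ (112.1/100)
     = 30533.88 ÷ 1.121 = 27238.0731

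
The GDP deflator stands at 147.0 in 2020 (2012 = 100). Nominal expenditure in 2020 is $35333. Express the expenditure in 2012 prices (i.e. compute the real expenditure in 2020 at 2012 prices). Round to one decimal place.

24036.1

Real = Nominal ÷ (Index/100) = 35333 ÷ (147.0/100)
     = 35333 ÷ 1.470 = 24036.0544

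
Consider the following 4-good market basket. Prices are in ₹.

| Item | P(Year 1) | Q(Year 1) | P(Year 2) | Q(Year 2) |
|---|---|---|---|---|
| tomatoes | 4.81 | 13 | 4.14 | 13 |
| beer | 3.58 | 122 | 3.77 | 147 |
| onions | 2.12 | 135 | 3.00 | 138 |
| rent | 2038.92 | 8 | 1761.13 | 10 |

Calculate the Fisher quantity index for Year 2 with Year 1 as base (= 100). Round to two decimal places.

124.28

Laspeyres component (base-period weights):
ΣP(Year 1)Q(Year 2) = 4.81×13 + 3.58×147 + 2.12×138 + 2038.92×10 = 62.53 + 526.26 + 292.56 + 20389.2 = 21270.55
ΣP(Year 1)Q(Year 1) = 4.81×13 + 3.58×122 + 2.12×135 + 2038.92×8 = 62.53 + 436.76 + 286.2 + 16311.36 = 17096.85
L = 21270.55 / 17096.85 × 100 = 124.4121
Paasche component (current-period weights):
ΣP(Year 2)Q(Year 2) = 4.14×13 + 3.77×147 + 3.00×138 + 1761.13×10 = 53.82 + 554.19 + 414 + 17611.3 = 18633.31
ΣP(Year 2)Q(Year 1) = 4.14×13 + 3.77×122 + 3.00×135 + 1761.13×8 = 53.82 + 459.94 + 405 + 14089.04 = 15007.8
P = 18633.31 / 15007.8 × 100 = 124.1575
Fisher = √(L × P) = √(124.4121 × 124.1575) = 124.2847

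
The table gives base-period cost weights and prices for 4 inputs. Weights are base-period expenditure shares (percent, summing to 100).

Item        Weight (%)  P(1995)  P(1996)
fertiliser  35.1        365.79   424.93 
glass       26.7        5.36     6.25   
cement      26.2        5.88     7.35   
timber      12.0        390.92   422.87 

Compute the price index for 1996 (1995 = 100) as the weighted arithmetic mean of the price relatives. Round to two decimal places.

fertiliser: 35.1 × (424.93/365.79) = 35.1 × 1.161677 = 40.7749
glass: 26.7 × (6.25/5.36) = 26.7 × 1.166045 = 31.1334
cement: 26.2 × (7.35/5.88) = 26.2 × 1.250000 = 32.7500
timber: 12.0 × (422.87/390.92) = 12.0 × 1.081730 = 12.9808
Index = Σ wᵢ·(p₁ᵢ/p₀ᵢ) = 40.7749 + 31.1334 + 32.7500 + 12.9808 = 117.6390

117.64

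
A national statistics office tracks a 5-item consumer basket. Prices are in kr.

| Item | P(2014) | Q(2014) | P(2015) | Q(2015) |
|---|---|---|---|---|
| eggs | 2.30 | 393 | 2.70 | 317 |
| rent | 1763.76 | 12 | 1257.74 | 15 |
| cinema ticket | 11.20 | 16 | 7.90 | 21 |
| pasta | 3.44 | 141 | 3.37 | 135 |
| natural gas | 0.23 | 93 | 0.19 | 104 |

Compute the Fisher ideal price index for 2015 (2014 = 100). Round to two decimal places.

73.34

Laspeyres component (base-period weights):
ΣP(2015)Q(2014) = 2.70×393 + 1257.74×12 + 7.90×16 + 3.37×141 + 0.19×93 = 1061.1 + 15092.88 + 126.4 + 475.17 + 17.67 = 16773.22
ΣP(2014)Q(2014) = 2.30×393 + 1763.76×12 + 11.20×16 + 3.44×141 + 0.23×93 = 903.9 + 21165.12 + 179.2 + 485.04 + 21.39 = 22754.65
L = 16773.22 / 22754.65 × 100 = 73.7134
Paasche component (current-period weights):
ΣP(2015)Q(2015) = 2.70×317 + 1257.74×15 + 7.90×21 + 3.37×135 + 0.19×104 = 855.9 + 18866.1 + 165.9 + 454.95 + 19.76 = 20362.61
ΣP(2014)Q(2015) = 2.30×317 + 1763.76×15 + 11.20×21 + 3.44×135 + 0.23×104 = 729.1 + 26456.4 + 235.2 + 464.4 + 23.92 = 27909.02
P = 20362.61 / 27909.02 × 100 = 72.9607
Fisher = √(L × P) = √(73.7134 × 72.9607) = 73.3361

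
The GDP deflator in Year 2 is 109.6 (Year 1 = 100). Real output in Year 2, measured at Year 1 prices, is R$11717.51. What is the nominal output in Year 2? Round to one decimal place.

Nominal = Real × (Index/100) = 11717.51 × (109.6/100)
        = 11717.51 × 1.096 = 12842.3910

12842.4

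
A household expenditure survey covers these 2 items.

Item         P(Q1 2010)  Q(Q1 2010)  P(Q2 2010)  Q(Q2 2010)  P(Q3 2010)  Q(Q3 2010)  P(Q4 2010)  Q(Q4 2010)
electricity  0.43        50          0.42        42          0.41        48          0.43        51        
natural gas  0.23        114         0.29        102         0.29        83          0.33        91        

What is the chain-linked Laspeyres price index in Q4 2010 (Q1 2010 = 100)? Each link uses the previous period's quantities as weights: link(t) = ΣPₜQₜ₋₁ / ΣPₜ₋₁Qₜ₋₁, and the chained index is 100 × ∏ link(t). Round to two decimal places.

123.26

Link Q1 2010→Q2 2010:
ΣP(Q2 2010)Q(Q1 2010) = 0.42×50 + 0.29×114 = 21 + 33.06 = 54.06
ΣP(Q1 2010)Q(Q1 2010) = 0.43×50 + 0.23×114 = 21.5 + 26.22 = 47.72
link = 54.06/47.72 = 1.132858
Link Q2 2010→Q3 2010:
ΣP(Q3 2010)Q(Q2 2010) = 0.41×42 + 0.29×102 = 17.22 + 29.58 = 46.8
ΣP(Q2 2010)Q(Q2 2010) = 0.42×42 + 0.29×102 = 17.64 + 29.58 = 47.22
link = 46.8/47.22 = 0.991105
Link Q3 2010→Q4 2010:
ΣP(Q4 2010)Q(Q3 2010) = 0.43×48 + 0.33×83 = 20.64 + 27.39 = 48.03
ΣP(Q3 2010)Q(Q3 2010) = 0.41×48 + 0.29×83 = 19.68 + 24.07 = 43.75
link = 48.03/43.75 = 1.097829
Chained index = 100 × 1.132858 × 0.991105 × 1.097829 = 123.2622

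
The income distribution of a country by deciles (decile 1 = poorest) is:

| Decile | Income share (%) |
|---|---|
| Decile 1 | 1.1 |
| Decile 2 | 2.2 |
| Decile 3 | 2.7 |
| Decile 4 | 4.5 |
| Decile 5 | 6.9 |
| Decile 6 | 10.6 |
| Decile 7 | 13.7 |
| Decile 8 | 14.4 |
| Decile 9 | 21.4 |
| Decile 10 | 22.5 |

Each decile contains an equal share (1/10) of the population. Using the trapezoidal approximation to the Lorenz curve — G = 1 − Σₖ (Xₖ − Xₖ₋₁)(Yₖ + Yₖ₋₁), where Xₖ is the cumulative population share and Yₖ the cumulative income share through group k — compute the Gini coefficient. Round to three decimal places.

Cumulative income shares Yₖ: 0.0110, 0.0330, 0.0600, 0.1050, 0.1740, 0.2800, 0.4170, 0.5610, 0.7750, 1.0000
Σ (Xₖ−Xₖ₋₁)(Yₖ+Yₖ₋₁) = (1/10)(0.0110+0.0000) + (1/10)(0.0330+0.0110) + (1/10)(0.0600+0.0330) + (1/10)(0.1050+0.0600) + (1/10)(0.1740+0.1050) + (1/10)(0.2800+0.1740) + (1/10)(0.4170+0.2800) + (1/10)(0.5610+0.4170) + (1/10)(0.7750+0.5610) + (1/10)(1.0000+0.7750)
  = 0.0011 + 0.0044 + 0.0093 + 0.0165 + 0.0279 + 0.0454 + 0.0697 + 0.0978 + 0.1336 + 0.1775 = 0.5832
G = 1 − 0.5832 = 0.4168

0.417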